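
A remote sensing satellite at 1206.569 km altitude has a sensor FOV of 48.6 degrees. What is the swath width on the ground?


FOV = 48.6 deg = 0.84823 rad
swath = 2 * alt * tan(FOV/2) = 2 * 1206.569 * tan(0.424115)
swath = 2 * 1206.569 * 0.4515173
swath = 1089.5736 km

1089.5736 km


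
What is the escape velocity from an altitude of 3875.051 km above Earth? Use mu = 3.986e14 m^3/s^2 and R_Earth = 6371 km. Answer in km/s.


r = 6371.0 + 3875.051 = 10246.0510 km = 1.0246051e+07 m
v_esc = sqrt(2*mu/r) = sqrt(2*3.986e14 / 1.0246051e+07)
v_esc = 8820.7475 m/s = 8.8207 km/s

8.8207 km/s


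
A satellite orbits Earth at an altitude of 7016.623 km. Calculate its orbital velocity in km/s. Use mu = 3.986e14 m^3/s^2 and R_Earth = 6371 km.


r = R_E + alt = 6371.0 + 7016.623 = 13387.6230 km = 1.3387623e+07 m
v = sqrt(mu/r) = sqrt(3.986e14 / 1.3387623e+07) = 5456.5346 m/s = 5.4565 km/s

5.4565 km/s


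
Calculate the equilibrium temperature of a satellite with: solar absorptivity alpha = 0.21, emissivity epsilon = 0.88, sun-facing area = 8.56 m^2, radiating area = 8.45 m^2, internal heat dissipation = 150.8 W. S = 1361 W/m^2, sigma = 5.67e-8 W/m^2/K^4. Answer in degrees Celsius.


Numerator = alpha*S*A_sun + Q_int = 0.21*1361*8.56 + 150.8 = 2597.3336 W
Denominator = eps*sigma*A_rad = 0.88*5.67e-8*8.45 = 4.216212e-07 W/K^4
T^4 = 6.1603487e+09 K^4
T = 280.1569 K = 7.0069 C

7.0069 degrees Celsius


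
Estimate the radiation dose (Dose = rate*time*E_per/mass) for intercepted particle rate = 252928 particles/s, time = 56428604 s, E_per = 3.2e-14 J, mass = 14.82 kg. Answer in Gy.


Total energy deposited = rate * time * E_per
  = 252928 * 56428604 * 3.2e-14 = 0.456716 J
Dose = E_total / mass = 0.456716 / 14.82
Dose = 0.03081754 Gy

0.0308 Gy


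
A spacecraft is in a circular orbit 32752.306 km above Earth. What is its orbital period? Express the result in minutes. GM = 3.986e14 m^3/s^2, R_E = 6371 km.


r = 39123.3060 km = 3.9123306e+07 m
T = 2*pi*sqrt(r^3/mu) = 2*pi*sqrt(5.9883426e+22 / 3.986e14)
T = 77013.0886 s = 1283.5515 min

1283.5515 minutes


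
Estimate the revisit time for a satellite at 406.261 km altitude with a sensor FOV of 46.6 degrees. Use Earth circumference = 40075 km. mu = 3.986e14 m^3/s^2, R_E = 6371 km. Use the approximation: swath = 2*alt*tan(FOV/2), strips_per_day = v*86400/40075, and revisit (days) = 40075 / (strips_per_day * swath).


swath = 2*406.261*tan(0.4066617) = 349.9273 km
v = sqrt(mu/r) = 7669.0495 m/s = 7.6690 km/s
strips/day = v*86400/40075 = 7.6690*86400/40075 = 16.5341
coverage/day = strips * swath = 16.5341 * 349.9273 = 5785.7482 km
revisit = 40075 / 5785.7482 = 6.9265 days

6.9265 days


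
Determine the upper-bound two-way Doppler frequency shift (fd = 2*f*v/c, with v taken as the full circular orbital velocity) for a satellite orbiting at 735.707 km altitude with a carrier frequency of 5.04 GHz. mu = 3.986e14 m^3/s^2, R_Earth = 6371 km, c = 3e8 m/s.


r = 7.106707e+06 m
v = sqrt(mu/r) = 7489.1830 m/s (worst-case radial velocity)
f = 5.04 GHz = 5.04e+09 Hz
fd = 2*f*v/c = 2*5.04e+09*7489.1830/3.0e+08
fd = 251636.5483 Hz

251636.5483 Hz


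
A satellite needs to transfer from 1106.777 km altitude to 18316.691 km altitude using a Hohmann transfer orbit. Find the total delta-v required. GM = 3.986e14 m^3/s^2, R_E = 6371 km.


r1 = 7477.7770 km = 7.477777e+06 m
r2 = 24687.6910 km = 2.4687691e+07 m
dv1 = sqrt(mu/r1)*(sqrt(2*r2/(r1+r2)) - 1) = 1744.7099 m/s
dv2 = sqrt(mu/r2)*(1 - sqrt(2*r1/(r1+r2))) = 1278.2709 m/s
total dv = |dv1| + |dv2| = 1744.7099 + 1278.2709 = 3022.9807 m/s = 3.0230 km/s

3.0230 km/s


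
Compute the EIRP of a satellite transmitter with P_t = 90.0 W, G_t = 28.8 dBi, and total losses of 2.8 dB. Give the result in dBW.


Pt = 90.0 W = 19.5424 dBW
EIRP = Pt_dBW + Gt - losses = 19.5424 + 28.8 - 2.8 = 45.5424 dBW

45.5424 dBW


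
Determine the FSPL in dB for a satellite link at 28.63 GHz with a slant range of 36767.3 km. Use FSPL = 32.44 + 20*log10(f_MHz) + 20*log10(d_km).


f = 28.63 GHz = 28630.0000 MHz
d = 36767.3 km
FSPL = 32.44 + 20*log10(28630.0000) + 20*log10(36767.3)
FSPL = 32.44 + 89.1364 + 91.3092
FSPL = 212.8857 dB

212.8857 dB


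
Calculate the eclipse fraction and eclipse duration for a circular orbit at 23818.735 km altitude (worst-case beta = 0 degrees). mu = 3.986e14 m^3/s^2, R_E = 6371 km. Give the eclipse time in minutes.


r = 30189.7350 km
T = 870.0594 min
Eclipse fraction = arcsin(R_E/r)/pi = arcsin(6371.0000/30189.7350)/pi
= arcsin(0.211032)/pi = 0.06768243
Eclipse duration = 0.06768243 * 870.0594 = 58.8877 min

58.8877 minutes


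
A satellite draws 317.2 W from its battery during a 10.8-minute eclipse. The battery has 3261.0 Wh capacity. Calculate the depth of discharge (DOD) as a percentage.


E_used = P * t / 60 = 317.2 * 10.8 / 60 = 57.0960 Wh
DOD = E_used / E_total * 100 = 57.0960 / 3261.0 * 100
DOD = 1.7509 %

1.7509 %


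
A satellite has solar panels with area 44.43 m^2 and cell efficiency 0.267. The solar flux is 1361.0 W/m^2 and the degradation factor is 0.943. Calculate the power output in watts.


P = area * eta * S * degradation
P = 44.43 * 0.267 * 1361.0 * 0.943
P = 15225.0032 W

15225.0032 W


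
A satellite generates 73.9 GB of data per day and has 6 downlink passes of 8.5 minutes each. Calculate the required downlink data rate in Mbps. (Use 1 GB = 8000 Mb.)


total contact time = 6 * 8.5 * 60 = 3060.0000 s
data = 73.9 GB = 591200.0000 Mb
rate = 591200.0000 / 3060.0000 = 193.2026 Mbps

193.2026 Mbps


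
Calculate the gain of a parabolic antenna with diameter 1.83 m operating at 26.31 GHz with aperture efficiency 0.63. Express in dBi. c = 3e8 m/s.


lambda = c/f = 3e8 / 2.631e+10 = 0.01140251 m
G = eta*(pi*D/lambda)^2 = 0.63*(pi*1.83/0.01140251)^2
G = 160155.4275 (linear)
G = 10*log10(160155.4275) = 52.0454 dBi

52.0454 dBi


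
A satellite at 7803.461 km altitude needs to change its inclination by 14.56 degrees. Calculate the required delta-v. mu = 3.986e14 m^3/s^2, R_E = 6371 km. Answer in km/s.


r = 14174.4610 km = 1.4174461e+07 m
V = sqrt(mu/r) = 5302.9236 m/s
di = 14.56 deg = 0.2541199 rad
dV = 2*V*sin(di/2) = 2*5302.9236*sin(0.12706)
dV = 1343.9556 m/s = 1.3440 km/s

1.3440 km/s


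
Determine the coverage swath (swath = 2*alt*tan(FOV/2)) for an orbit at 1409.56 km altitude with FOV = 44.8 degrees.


FOV = 44.8 deg = 0.7819075 rad
swath = 2 * alt * tan(FOV/2) = 2 * 1409.56 * tan(0.3909538)
swath = 2 * 1409.56 * 0.4121703
swath = 1161.9574 km

1161.9574 km


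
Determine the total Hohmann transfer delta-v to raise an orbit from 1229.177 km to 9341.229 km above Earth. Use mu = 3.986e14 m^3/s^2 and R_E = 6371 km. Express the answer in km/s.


r1 = 7600.1770 km = 7.600177e+06 m
r2 = 15712.2290 km = 1.5712229e+07 m
dv1 = sqrt(mu/r1)*(sqrt(2*r2/(r1+r2)) - 1) = 1166.1147 m/s
dv2 = sqrt(mu/r2)*(1 - sqrt(2*r1/(r1+r2))) = 969.6594 m/s
total dv = |dv1| + |dv2| = 1166.1147 + 969.6594 = 2135.7741 m/s = 2.1358 km/s

2.1358 km/s


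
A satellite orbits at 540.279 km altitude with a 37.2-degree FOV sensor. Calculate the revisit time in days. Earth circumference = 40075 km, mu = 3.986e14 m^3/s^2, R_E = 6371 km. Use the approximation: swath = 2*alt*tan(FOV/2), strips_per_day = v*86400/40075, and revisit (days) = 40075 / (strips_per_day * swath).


swath = 2*540.279*tan(0.3246312) = 363.6479 km
v = sqrt(mu/r) = 7594.3295 m/s = 7.5943 km/s
strips/day = v*86400/40075 = 7.5943*86400/40075 = 16.3731
coverage/day = strips * swath = 16.3731 * 363.6479 = 5954.0268 km
revisit = 40075 / 5954.0268 = 6.7307 days

6.7307 days


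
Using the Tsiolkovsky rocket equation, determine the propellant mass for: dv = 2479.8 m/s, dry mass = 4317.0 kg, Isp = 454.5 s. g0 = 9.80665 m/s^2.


ve = Isp * g0 = 454.5 * 9.80665 = 4457.122425 m/s
mass ratio = exp(dv/ve) = exp(2479.8/4457.122425) = 1.74432548
m_prop = m_dry * (mr - 1) = 4317.0 * (1.74432548 - 1)
m_prop = 3213.2531 kg

3213.2531 kg


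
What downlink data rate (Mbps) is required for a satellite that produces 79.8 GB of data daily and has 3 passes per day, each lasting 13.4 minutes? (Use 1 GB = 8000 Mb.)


total contact time = 3 * 13.4 * 60 = 2412.0000 s
data = 79.8 GB = 638400.0000 Mb
rate = 638400.0000 / 2412.0000 = 264.6766 Mbps

264.6766 Mbps


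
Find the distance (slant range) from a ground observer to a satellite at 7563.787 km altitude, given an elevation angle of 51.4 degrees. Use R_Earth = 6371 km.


h = 7563.787 km, el = 51.4 deg
d = -R_E*sin(el) + sqrt((R_E*sin(el))^2 + 2*R_E*h + h^2)
d = -6371.0000*sin(0.8970992) + sqrt((6371.0000*0.7815205)^2 + 2*6371.0000*7563.787 + 7563.787^2)
d = 8376.8215 km

8376.8215 km


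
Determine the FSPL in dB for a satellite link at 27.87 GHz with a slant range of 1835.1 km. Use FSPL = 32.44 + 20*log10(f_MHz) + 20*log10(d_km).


f = 27.87 GHz = 27870.0000 MHz
d = 1835.1 km
FSPL = 32.44 + 20*log10(27870.0000) + 20*log10(1835.1)
FSPL = 32.44 + 88.9027 + 65.2732
FSPL = 186.6159 dB

186.6159 dB


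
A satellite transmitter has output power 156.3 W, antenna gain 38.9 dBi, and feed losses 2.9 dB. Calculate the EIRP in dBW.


Pt = 156.3 W = 21.9396 dBW
EIRP = Pt_dBW + Gt - losses = 21.9396 + 38.9 - 2.9 = 57.9396 dBW

57.9396 dBW


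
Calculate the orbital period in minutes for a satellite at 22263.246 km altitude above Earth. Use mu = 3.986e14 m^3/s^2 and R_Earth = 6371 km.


r = 28634.2460 km = 2.8634246e+07 m
T = 2*pi*sqrt(r^3/mu) = 2*pi*sqrt(2.3477792e+22 / 3.986e14)
T = 48221.4037 s = 803.6901 min

803.6901 minutes


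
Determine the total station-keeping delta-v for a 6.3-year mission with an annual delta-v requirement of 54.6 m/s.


dV = rate * years = 54.6 * 6.3
dV = 343.9800 m/s

343.9800 m/s


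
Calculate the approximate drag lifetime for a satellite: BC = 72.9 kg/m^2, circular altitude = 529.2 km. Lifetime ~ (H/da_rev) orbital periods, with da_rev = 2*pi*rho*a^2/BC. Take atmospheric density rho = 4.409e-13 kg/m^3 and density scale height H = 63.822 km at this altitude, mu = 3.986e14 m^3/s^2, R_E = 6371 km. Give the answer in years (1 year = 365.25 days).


a = R_E + alt = 6900.2000 km = 6.9002e+06 m
da_rev = 2*pi*rho*a^2/BC = 2*pi*4.409e-13*(6.9002e+06)^2/72.9 = 1.809322 m per revolution
N = H/da_rev = 63822.0000 m / 1.809322 m = 35273.9921 revolutions
P = 2*pi*sqrt(a^3/mu) = 5704.3181 s
lifetime = N*P = 35273.9921 * 5704.3181 = 2.0121407e+08 s = 2328.8666 days
years = 2328.8666 / 365.25 = 6.3761 years

6.3761 years


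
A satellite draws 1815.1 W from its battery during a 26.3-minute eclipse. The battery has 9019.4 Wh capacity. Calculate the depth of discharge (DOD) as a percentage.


E_used = P * t / 60 = 1815.1 * 26.3 / 60 = 795.6188 Wh
DOD = E_used / E_total * 100 = 795.6188 / 9019.4 * 100
DOD = 8.8212 %

8.8212 %


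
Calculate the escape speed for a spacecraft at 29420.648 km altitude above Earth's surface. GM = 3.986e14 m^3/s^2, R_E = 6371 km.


r = 6371.0 + 29420.648 = 35791.6480 km = 3.5791648e+07 m
v_esc = sqrt(2*mu/r) = sqrt(2*3.986e14 / 3.5791648e+07)
v_esc = 4719.4653 m/s = 4.7195 km/s

4.7195 km/s


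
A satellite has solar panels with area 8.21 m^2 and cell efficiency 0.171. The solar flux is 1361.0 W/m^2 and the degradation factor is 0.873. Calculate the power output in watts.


P = area * eta * S * degradation
P = 8.21 * 0.171 * 1361.0 * 0.873
P = 1668.0599 W

1668.0599 W


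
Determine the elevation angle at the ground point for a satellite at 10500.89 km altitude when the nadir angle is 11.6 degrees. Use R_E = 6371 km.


r = R_E + alt = 16871.8900 km
Law of sines in the satellite / Earth-center / ground-point triangle:
  sin(nadir)/R_E = sin(90 + el)/r  =>  cos(el) = (r/R_E)*sin(nadir)
cos(el) = (16871.8900 / 6371.0000) * sin(11.6 deg) = 0.5325011
el = arccos(0.5325011) = 57.8254 deg
(Earth-central angle = 90 - nadir - el = 20.5746 deg)

57.8254 degrees


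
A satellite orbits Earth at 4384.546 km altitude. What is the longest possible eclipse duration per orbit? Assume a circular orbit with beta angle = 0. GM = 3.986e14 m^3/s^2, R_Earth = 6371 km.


r = 10755.5460 km
T = 185.0157 min
Eclipse fraction = arcsin(R_E/r)/pi = arcsin(6371.0000/10755.5460)/pi
= arcsin(0.5923456)/pi = 0.201798
Eclipse duration = 0.201798 * 185.0157 = 37.3358 min

37.3358 minutes


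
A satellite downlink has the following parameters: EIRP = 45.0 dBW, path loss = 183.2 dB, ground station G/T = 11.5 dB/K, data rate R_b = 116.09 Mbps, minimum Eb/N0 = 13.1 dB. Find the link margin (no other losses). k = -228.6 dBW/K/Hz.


C/N0 = EIRP - FSPL + G/T - k = 45.0 - 183.2 + 11.5 - (-228.6)
C/N0 = 101.9000 dB-Hz
R_b = 116.09 Mbps = 1.1609e+08 bps -> 10*log10(R_b) = 80.6479 dB-Hz
Eb/N0 = C/N0 - 10*log10(R_b) = 101.9000 - 80.6479 = 21.2521 dB
Margin = Eb/N0 - Eb/N0_req = 21.2521 - 13.1 = 8.1521 dB (link closes)

8.1521 dB


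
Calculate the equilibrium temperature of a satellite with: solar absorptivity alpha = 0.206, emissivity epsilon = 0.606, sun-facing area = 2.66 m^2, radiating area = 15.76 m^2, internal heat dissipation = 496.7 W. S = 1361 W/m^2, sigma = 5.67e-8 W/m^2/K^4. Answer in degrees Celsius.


Numerator = alpha*S*A_sun + Q_int = 0.206*1361*2.66 + 496.7 = 1242.4736 W
Denominator = eps*sigma*A_rad = 0.606*5.67e-8*15.76 = 5.4151675e-07 W/K^4
T^4 = 2.2944324e+09 K^4
T = 218.8612 K = -54.2888 C

-54.2888 degrees Celsius


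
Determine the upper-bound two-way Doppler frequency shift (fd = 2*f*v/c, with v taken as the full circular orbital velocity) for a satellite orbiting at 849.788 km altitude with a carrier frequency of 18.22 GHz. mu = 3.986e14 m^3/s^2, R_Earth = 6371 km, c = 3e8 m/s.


r = 7.220788e+06 m
v = sqrt(mu/r) = 7429.7868 m/s (worst-case radial velocity)
f = 18.22 GHz = 1.822e+10 Hz
fd = 2*f*v/c = 2*1.822e+10*7429.7868/3.0e+08
fd = 902471.4330 Hz

902471.4330 Hz


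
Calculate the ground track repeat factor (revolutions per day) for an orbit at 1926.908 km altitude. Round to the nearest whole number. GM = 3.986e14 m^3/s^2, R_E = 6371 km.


r = 8.297908e+06 m
T = 2*pi*sqrt(r^3/mu) = 7522.5337 s = 125.3756 min
revs/day = 1440 / 125.3756 = 11.4855
Rounded: 11 revolutions per day

11 revolutions per day


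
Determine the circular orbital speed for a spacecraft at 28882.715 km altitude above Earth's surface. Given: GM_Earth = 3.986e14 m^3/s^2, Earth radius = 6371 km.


r = R_E + alt = 6371.0 + 28882.715 = 35253.7150 km = 3.5253715e+07 m
v = sqrt(mu/r) = sqrt(3.986e14 / 3.5253715e+07) = 3362.5303 m/s = 3.3625 km/s

3.3625 km/s


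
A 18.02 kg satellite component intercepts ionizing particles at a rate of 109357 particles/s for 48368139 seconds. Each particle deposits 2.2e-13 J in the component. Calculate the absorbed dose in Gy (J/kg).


Total energy deposited = rate * time * E_per
  = 109357 * 48368139 * 2.2e-13 = 1.1637 J
Dose = E_total / mass = 1.1637 / 18.02
Dose = 0.0645764 Gy

0.0646 Gy


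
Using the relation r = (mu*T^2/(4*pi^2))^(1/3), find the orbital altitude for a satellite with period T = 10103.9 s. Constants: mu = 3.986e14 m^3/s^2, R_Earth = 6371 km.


T = 10103.9 s
r = (mu*T^2/(4*pi^2))^(1/3) = (3.986e14 * 10103.9^2 / (4*pi^2))^(1/3)
r = 1.0101485e+07 m = 10101.4847 km
alt = r - R_E = 10101.4847 - 6371 = 3730.4847 km

3730.4847 km


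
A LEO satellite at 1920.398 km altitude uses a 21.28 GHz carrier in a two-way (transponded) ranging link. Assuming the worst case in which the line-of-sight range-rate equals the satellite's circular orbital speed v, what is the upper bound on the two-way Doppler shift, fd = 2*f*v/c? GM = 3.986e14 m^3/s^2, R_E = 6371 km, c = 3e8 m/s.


r = 8.291398e+06 m
v = sqrt(mu/r) = 6933.5359 m/s (worst-case radial velocity)
f = 21.28 GHz = 2.128e+10 Hz
fd = 2*f*v/c = 2*2.128e+10*6933.5359/3.0e+08
fd = 983637.6205 Hz

983637.6205 Hz


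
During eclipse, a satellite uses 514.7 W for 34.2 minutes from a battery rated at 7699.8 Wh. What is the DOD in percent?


E_used = P * t / 60 = 514.7 * 34.2 / 60 = 293.3790 Wh
DOD = E_used / E_total * 100 = 293.3790 / 7699.8 * 100
DOD = 3.8102 %

3.8102 %


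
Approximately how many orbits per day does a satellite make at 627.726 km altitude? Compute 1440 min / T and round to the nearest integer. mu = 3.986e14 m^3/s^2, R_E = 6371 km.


r = 6.998726e+06 m
T = 2*pi*sqrt(r^3/mu) = 5826.9288 s = 97.1155 min
revs/day = 1440 / 97.1155 = 14.8277
Rounded: 15 revolutions per day

15 revolutions per day


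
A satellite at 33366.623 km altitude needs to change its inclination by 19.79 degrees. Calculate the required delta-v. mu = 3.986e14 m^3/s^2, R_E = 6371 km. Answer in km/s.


r = 39737.6230 km = 3.9737623e+07 m
V = sqrt(mu/r) = 3167.1432 m/s
di = 19.79 deg = 0.3454007 rad
dV = 2*V*sin(di/2) = 2*3167.1432*sin(0.1727003)
dV = 1088.5036 m/s = 1.0885 km/s

1.0885 km/s


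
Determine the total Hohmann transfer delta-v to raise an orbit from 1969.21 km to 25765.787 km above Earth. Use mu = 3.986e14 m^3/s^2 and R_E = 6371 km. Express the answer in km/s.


r1 = 8340.2100 km = 8.34021e+06 m
r2 = 32136.7870 km = 3.2136787e+07 m
dv1 = sqrt(mu/r1)*(sqrt(2*r2/(r1+r2)) - 1) = 1798.2694 m/s
dv2 = sqrt(mu/r2)*(1 - sqrt(2*r1/(r1+r2))) = 1260.9981 m/s
total dv = |dv1| + |dv2| = 1798.2694 + 1260.9981 = 3059.2675 m/s = 3.0593 km/s

3.0593 km/s


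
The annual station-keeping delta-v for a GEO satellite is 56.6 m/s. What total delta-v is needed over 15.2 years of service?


dV = rate * years = 56.6 * 15.2
dV = 860.3200 m/s

860.3200 m/s


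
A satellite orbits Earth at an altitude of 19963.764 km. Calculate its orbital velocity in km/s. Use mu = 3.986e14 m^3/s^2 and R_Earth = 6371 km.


r = R_E + alt = 6371.0 + 19963.764 = 26334.7640 km = 2.6334764e+07 m
v = sqrt(mu/r) = sqrt(3.986e14 / 2.6334764e+07) = 3890.4867 m/s = 3.8905 km/s

3.8905 km/s


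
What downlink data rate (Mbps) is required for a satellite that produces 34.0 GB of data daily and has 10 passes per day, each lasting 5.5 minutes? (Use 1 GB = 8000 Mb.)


total contact time = 10 * 5.5 * 60 = 3300.0000 s
data = 34.0 GB = 272000.0000 Mb
rate = 272000.0000 / 3300.0000 = 82.4242 Mbps

82.4242 Mbps


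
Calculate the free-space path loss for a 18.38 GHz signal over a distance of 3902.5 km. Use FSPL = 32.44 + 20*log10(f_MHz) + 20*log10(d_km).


f = 18.38 GHz = 18380.0000 MHz
d = 3902.5 km
FSPL = 32.44 + 20*log10(18380.0000) + 20*log10(3902.5)
FSPL = 32.44 + 85.2869 + 71.8269
FSPL = 189.5538 dB

189.5538 dB


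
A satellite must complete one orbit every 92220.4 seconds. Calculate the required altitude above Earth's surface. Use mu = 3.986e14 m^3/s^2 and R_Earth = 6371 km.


T = 92220.4 s
r = (mu*T^2/(4*pi^2))^(1/3) = (3.986e14 * 92220.4^2 / (4*pi^2))^(1/3)
r = 4.4117462e+07 m = 44117.4620 km
alt = r - R_E = 44117.4620 - 6371 = 37746.4620 km

37746.4620 km


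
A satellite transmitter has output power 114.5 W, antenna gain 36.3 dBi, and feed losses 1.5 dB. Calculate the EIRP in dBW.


Pt = 114.5 W = 20.5881 dBW
EIRP = Pt_dBW + Gt - losses = 20.5881 + 36.3 - 1.5 = 55.3881 dBW

55.3881 dBW


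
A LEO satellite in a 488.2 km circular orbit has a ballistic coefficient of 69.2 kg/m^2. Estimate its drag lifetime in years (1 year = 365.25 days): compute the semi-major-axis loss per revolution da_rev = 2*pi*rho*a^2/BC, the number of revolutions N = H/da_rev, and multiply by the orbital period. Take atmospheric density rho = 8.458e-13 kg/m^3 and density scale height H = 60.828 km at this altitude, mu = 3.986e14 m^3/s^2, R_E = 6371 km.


a = R_E + alt = 6859.2000 km = 6.8592e+06 m
da_rev = 2*pi*rho*a^2/BC = 2*pi*8.458e-13*(6.8592e+06)^2/69.2 = 3.613170 m per revolution
N = H/da_rev = 60828.0000 m / 3.613170 m = 16835.0787 revolutions
P = 2*pi*sqrt(a^3/mu) = 5653.5524 s
lifetime = N*P = 16835.0787 * 5653.5524 = 9.5177999e+07 s = 1101.5972 days
years = 1101.5972 / 365.25 = 3.0160 years

3.0160 years


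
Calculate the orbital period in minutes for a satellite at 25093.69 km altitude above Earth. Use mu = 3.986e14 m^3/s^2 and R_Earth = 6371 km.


r = 31464.6900 km = 3.146469e+07 m
T = 2*pi*sqrt(r^3/mu) = 2*pi*sqrt(3.1150884e+22 / 3.986e14)
T = 55545.1837 s = 925.7531 min

925.7531 minutes


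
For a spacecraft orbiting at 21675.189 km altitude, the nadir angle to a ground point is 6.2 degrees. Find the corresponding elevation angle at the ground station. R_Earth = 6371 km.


r = R_E + alt = 28046.1890 km
Law of sines in the satellite / Earth-center / ground-point triangle:
  sin(nadir)/R_E = sin(90 + el)/r  =>  cos(el) = (r/R_E)*sin(nadir)
cos(el) = (28046.1890 / 6371.0000) * sin(6.2 deg) = 0.4754309
el = arccos(0.4754309) = 61.6126 deg
(Earth-central angle = 90 - nadir - el = 22.1874 deg)

61.6126 degrees


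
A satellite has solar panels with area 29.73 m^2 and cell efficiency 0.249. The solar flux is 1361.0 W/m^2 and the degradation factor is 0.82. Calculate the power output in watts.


P = area * eta * S * degradation
P = 29.73 * 0.249 * 1361.0 * 0.82
P = 8261.6394 W

8261.6394 W


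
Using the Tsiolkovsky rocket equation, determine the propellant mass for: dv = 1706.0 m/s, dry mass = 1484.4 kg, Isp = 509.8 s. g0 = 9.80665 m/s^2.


ve = Isp * g0 = 509.8 * 9.80665 = 4999.430170 m/s
mass ratio = exp(dv/ve) = exp(1706.0/4999.430170) = 1.40668924
m_prop = m_dry * (mr - 1) = 1484.4 * (1.40668924 - 1)
m_prop = 603.6895 kg

603.6895 kg


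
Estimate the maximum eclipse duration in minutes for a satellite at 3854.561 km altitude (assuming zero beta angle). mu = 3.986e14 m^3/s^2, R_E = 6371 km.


r = 10225.5610 km
T = 171.5105 min
Eclipse fraction = arcsin(R_E/r)/pi = arcsin(6371.0000/10225.5610)/pi
= arcsin(0.6230465)/pi = 0.2141053
Eclipse duration = 0.2141053 * 171.5105 = 36.7213 min

36.7213 minutes


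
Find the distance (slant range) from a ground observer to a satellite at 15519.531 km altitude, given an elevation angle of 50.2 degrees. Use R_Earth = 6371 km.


h = 15519.531 km, el = 50.2 deg
d = -R_E*sin(el) + sqrt((R_E*sin(el))^2 + 2*R_E*h + h^2)
d = -6371.0000*sin(0.8761553) + sqrt((6371.0000*0.7682835)^2 + 2*6371.0000*15519.531 + 15519.531^2)
d = 16612.5698 km

16612.5698 km


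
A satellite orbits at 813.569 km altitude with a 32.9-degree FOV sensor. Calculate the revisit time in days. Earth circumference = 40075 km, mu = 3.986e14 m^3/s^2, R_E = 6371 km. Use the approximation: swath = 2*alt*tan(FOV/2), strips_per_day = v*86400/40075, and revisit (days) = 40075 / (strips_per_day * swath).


swath = 2*813.569*tan(0.2871067) = 480.4361 km
v = sqrt(mu/r) = 7448.4908 m/s = 7.4485 km/s
strips/day = v*86400/40075 = 7.4485*86400/40075 = 16.0586
coverage/day = strips * swath = 16.0586 * 480.4361 = 7715.1456 km
revisit = 40075 / 7715.1456 = 5.1943 days

5.1943 days


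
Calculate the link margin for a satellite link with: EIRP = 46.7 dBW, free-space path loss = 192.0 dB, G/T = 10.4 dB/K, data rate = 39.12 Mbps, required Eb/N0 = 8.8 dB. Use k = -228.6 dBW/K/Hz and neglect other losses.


C/N0 = EIRP - FSPL + G/T - k = 46.7 - 192.0 + 10.4 - (-228.6)
C/N0 = 93.7000 dB-Hz
R_b = 39.12 Mbps = 3.912e+07 bps -> 10*log10(R_b) = 75.9240 dB-Hz
Eb/N0 = C/N0 - 10*log10(R_b) = 93.7000 - 75.9240 = 17.7760 dB
Margin = Eb/N0 - Eb/N0_req = 17.7760 - 8.8 = 8.9760 dB (link closes)

8.9760 dB


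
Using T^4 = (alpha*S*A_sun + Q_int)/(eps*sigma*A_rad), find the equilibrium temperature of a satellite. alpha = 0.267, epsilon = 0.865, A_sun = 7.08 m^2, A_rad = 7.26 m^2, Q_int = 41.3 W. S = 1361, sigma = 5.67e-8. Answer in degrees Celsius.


Numerator = alpha*S*A_sun + Q_int = 0.267*1361*7.08 + 41.3 = 2614.0800 W
Denominator = eps*sigma*A_rad = 0.865*5.67e-8*7.26 = 3.5607033e-07 W/K^4
T^4 = 7.3414709e+09 K^4
T = 292.7155 K = 19.5655 C

19.5655 degrees Celsius


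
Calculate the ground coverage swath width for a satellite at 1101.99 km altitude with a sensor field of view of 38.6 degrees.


FOV = 38.6 deg = 0.6736971 rad
swath = 2 * alt * tan(FOV/2) = 2 * 1101.99 * tan(0.3368485)
swath = 2 * 1101.99 * 0.350195
swath = 771.8228 km

771.8228 km


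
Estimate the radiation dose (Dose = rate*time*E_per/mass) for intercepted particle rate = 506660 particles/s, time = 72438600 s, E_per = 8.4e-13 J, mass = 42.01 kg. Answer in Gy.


Total energy deposited = rate * time * E_per
  = 506660 * 72438600 * 8.4e-13 = 30.8295 J
Dose = E_total / mass = 30.8295 / 42.01
Dose = 0.7338601 Gy

0.7339 Gy


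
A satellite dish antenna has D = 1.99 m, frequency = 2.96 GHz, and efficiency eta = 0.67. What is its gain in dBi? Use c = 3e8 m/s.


lambda = c/f = 3e8 / 2.96e+09 = 0.1013514 m
G = eta*(pi*D/lambda)^2 = 0.67*(pi*1.99/0.1013514)^2
G = 2549.3039 (linear)
G = 10*log10(2549.3039) = 34.0642 dBi

34.0642 dBi


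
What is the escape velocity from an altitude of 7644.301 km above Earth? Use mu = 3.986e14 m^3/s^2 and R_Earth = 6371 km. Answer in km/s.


r = 6371.0 + 7644.301 = 14015.3010 km = 1.4015301e+07 m
v_esc = sqrt(2*mu/r) = sqrt(2*3.986e14 / 1.4015301e+07)
v_esc = 7541.9288 m/s = 7.5419 km/s

7.5419 km/s


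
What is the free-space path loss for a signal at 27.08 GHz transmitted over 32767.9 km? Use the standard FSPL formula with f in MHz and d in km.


f = 27.08 GHz = 27080.0000 MHz
d = 32767.9 km
FSPL = 32.44 + 20*log10(27080.0000) + 20*log10(32767.9)
FSPL = 32.44 + 88.6530 + 90.3090
FSPL = 211.4019 dB

211.4019 dB


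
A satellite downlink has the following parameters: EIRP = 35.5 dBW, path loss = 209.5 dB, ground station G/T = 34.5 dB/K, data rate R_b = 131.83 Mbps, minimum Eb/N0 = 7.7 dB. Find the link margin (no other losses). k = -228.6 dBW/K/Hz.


C/N0 = EIRP - FSPL + G/T - k = 35.5 - 209.5 + 34.5 - (-228.6)
C/N0 = 89.1000 dB-Hz
R_b = 131.83 Mbps = 1.3183e+08 bps -> 10*log10(R_b) = 81.2001 dB-Hz
Eb/N0 = C/N0 - 10*log10(R_b) = 89.1000 - 81.2001 = 7.8999 dB
Margin = Eb/N0 - Eb/N0_req = 7.8999 - 7.7 = 0.1998575 dB (link closes)

0.1999 dB


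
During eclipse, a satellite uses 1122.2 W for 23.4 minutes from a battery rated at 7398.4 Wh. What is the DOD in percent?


E_used = P * t / 60 = 1122.2 * 23.4 / 60 = 437.6580 Wh
DOD = E_used / E_total * 100 = 437.6580 / 7398.4 * 100
DOD = 5.9156 %

5.9156 %


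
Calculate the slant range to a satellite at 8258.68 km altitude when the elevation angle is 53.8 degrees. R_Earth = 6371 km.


h = 8258.68 km, el = 53.8 deg
d = -R_E*sin(el) + sqrt((R_E*sin(el))^2 + 2*R_E*h + h^2)
d = -6371.0000*sin(0.9389871) + sqrt((6371.0000*0.8069603)^2 + 2*6371.0000*8258.68 + 8258.68^2)
d = 8996.3683 km

8996.3683 km


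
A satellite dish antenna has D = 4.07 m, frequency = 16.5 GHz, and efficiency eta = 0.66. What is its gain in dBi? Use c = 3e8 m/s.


lambda = c/f = 3e8 / 1.65e+10 = 0.01818182 m
G = eta*(pi*D/lambda)^2 = 0.66*(pi*4.07/0.01818182)^2
G = 326405.8084 (linear)
G = 10*log10(326405.8084) = 55.1376 dBi

55.1376 dBi


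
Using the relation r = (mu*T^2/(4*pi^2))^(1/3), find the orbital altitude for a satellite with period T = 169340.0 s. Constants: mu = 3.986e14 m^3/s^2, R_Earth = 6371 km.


T = 169340.0 s
r = (mu*T^2/(4*pi^2))^(1/3) = (3.986e14 * 169340.0^2 / (4*pi^2))^(1/3)
r = 6.6155439e+07 m = 66155.4391 km
alt = r - R_E = 66155.4391 - 6371 = 59784.4391 km

59784.4391 km


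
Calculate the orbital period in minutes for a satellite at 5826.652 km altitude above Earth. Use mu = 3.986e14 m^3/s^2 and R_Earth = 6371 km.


r = 12197.6520 km = 1.2197652e+07 m
T = 2*pi*sqrt(r^3/mu) = 2*pi*sqrt(1.8147998e+21 / 3.986e14)
T = 13406.8138 s = 223.4469 min

223.4469 minutes


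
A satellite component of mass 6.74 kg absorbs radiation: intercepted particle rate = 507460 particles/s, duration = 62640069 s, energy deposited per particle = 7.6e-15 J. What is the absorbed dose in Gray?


Total energy deposited = rate * time * E_per
  = 507460 * 62640069 * 7.6e-15 = 0.2415837 J
Dose = E_total / mass = 0.2415837 / 6.74
Dose = 0.03584328 Gy

0.0358 Gy


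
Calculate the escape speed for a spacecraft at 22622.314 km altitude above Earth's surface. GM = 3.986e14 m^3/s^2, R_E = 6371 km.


r = 6371.0 + 22622.314 = 28993.3140 km = 2.8993314e+07 m
v_esc = sqrt(2*mu/r) = sqrt(2*3.986e14 / 2.8993314e+07)
v_esc = 5243.6623 m/s = 5.2437 km/s

5.2437 km/s


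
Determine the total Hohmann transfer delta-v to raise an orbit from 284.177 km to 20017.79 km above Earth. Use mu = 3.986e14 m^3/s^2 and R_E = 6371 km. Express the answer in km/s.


r1 = 6655.1770 km = 6.655177e+06 m
r2 = 26388.7900 km = 2.638879e+07 m
dv1 = sqrt(mu/r1)*(sqrt(2*r2/(r1+r2)) - 1) = 2041.5736 m/s
dv2 = sqrt(mu/r2)*(1 - sqrt(2*r1/(r1+r2))) = 1419.8516 m/s
total dv = |dv1| + |dv2| = 2041.5736 + 1419.8516 = 3461.4252 m/s = 3.4614 km/s

3.4614 km/s


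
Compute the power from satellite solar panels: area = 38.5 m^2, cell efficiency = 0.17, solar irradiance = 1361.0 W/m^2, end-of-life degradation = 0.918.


P = area * eta * S * degradation
P = 38.5 * 0.17 * 1361.0 * 0.918
P = 8177.3099 W

8177.3099 W


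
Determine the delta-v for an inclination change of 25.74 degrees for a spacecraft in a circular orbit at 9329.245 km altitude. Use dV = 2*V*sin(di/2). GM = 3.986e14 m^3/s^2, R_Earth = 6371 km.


r = 15700.2450 km = 1.5700245e+07 m
V = sqrt(mu/r) = 5038.6644 m/s
di = 25.74 deg = 0.4492477 rad
dV = 2*V*sin(di/2) = 2*5038.6644*sin(0.2246239)
dV = 2244.6212 m/s = 2.2446 km/s

2.2446 km/s


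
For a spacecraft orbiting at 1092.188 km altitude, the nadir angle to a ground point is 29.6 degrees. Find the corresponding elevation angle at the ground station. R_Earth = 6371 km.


r = R_E + alt = 7463.1880 km
Law of sines in the satellite / Earth-center / ground-point triangle:
  sin(nadir)/R_E = sin(90 + el)/r  =>  cos(el) = (r/R_E)*sin(nadir)
cos(el) = (7463.1880 / 6371.0000) * sin(29.6 deg) = 0.5786189
el = arccos(0.5786189) = 54.6465 deg
(Earth-central angle = 90 - nadir - el = 5.7535 deg)

54.6465 degrees


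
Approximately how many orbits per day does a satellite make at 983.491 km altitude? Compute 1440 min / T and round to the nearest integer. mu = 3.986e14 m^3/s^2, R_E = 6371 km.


r = 7.354491e+06 m
T = 2*pi*sqrt(r^3/mu) = 6276.8269 s = 104.6138 min
revs/day = 1440 / 104.6138 = 13.7649
Rounded: 14 revolutions per day

14 revolutions per day


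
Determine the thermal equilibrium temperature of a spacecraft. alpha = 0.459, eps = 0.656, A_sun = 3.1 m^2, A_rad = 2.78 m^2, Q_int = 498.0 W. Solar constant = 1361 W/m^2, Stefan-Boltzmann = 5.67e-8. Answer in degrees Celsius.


Numerator = alpha*S*A_sun + Q_int = 0.459*1361*3.1 + 498.0 = 2434.5669 W
Denominator = eps*sigma*A_rad = 0.656*5.67e-8*2.78 = 1.0340266e-07 W/K^4
T^4 = 2.354453e+10 K^4
T = 391.7171 K = 118.5671 C

118.5671 degrees Celsius


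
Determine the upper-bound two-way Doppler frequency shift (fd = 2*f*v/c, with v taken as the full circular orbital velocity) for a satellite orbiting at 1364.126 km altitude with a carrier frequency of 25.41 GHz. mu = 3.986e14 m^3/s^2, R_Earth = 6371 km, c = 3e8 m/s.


r = 7.735126e+06 m
v = sqrt(mu/r) = 7178.5206 m/s (worst-case radial velocity)
f = 25.41 GHz = 2.541e+10 Hz
fd = 2*f*v/c = 2*2.541e+10*7178.5206/3.0e+08
fd = 1.2160414e+06 Hz

1.2160e+06 Hz


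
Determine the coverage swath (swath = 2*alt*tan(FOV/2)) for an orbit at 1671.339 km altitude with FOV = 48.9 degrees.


FOV = 48.9 deg = 0.853466 rad
swath = 2 * alt * tan(FOV/2) = 2 * 1671.339 * tan(0.426733)
swath = 2 * 1671.339 * 0.4546728
swath = 1519.8247 km

1519.8247 km


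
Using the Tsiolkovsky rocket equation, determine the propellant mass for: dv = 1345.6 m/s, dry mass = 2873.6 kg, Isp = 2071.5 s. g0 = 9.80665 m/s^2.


ve = Isp * g0 = 2071.5 * 9.80665 = 20314.475475 m/s
mass ratio = exp(dv/ve) = exp(1345.6/20314.475475) = 1.06848150
m_prop = m_dry * (mr - 1) = 2873.6 * (1.06848150 - 1)
m_prop = 196.7884 kg

196.7884 kg


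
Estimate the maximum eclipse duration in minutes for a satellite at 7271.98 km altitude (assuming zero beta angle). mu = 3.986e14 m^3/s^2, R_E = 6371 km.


r = 13642.9800 km
T = 264.3162 min
Eclipse fraction = arcsin(R_E/r)/pi = arcsin(6371.0000/13642.9800)/pi
= arcsin(0.4669801)/pi = 0.154658
Eclipse duration = 0.154658 * 264.3162 = 40.8786 min

40.8786 minutes


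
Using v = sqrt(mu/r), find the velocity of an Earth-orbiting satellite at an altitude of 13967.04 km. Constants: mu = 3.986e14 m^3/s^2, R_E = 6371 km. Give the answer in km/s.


r = R_E + alt = 6371.0 + 13967.04 = 20338.0400 km = 2.033804e+07 m
v = sqrt(mu/r) = sqrt(3.986e14 / 2.033804e+07) = 4427.0467 m/s = 4.4270 km/s

4.4270 km/s


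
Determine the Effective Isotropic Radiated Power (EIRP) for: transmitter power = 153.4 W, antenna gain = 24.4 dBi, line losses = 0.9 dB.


Pt = 153.4 W = 21.8583 dBW
EIRP = Pt_dBW + Gt - losses = 21.8583 + 24.4 - 0.9 = 45.3583 dBW

45.3583 dBW


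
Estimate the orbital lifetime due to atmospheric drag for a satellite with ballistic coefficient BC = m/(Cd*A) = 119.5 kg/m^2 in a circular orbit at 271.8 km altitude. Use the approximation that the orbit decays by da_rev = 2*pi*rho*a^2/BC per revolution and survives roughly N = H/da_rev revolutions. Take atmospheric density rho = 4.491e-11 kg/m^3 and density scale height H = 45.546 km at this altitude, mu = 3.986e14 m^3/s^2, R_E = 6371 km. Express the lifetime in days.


a = R_E + alt = 6642.8000 km = 6.6428e+06 m
da_rev = 2*pi*rho*a^2/BC = 2*pi*4.491e-11*(6.6428e+06)^2/119.5 = 104.197518 m per revolution
N = H/da_rev = 45546.0000 m / 104.197518 m = 437.1121 revolutions
P = 2*pi*sqrt(a^3/mu) = 5388.1290 s
lifetime = N*P = 437.1121 * 5388.1290 = 2.3552166e+06 s = 27.2595 days

27.2595 days


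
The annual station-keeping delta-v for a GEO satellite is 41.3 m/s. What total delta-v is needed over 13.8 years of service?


dV = rate * years = 41.3 * 13.8
dV = 569.9400 m/s

569.9400 m/s


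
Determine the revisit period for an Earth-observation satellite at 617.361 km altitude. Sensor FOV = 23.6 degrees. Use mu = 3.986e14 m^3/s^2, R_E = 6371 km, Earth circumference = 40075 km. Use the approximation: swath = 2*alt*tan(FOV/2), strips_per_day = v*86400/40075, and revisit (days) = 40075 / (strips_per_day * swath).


swath = 2*617.361*tan(0.2059489) = 257.9469 km
v = sqrt(mu/r) = 7552.3304 m/s = 7.5523 km/s
strips/day = v*86400/40075 = 7.5523*86400/40075 = 16.2825
coverage/day = strips * swath = 16.2825 * 257.9469 = 4200.0209 km
revisit = 40075 / 4200.0209 = 9.5416 days

9.5416 days


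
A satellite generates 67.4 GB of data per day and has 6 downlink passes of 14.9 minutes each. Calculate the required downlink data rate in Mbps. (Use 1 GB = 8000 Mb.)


total contact time = 6 * 14.9 * 60 = 5364.0000 s
data = 67.4 GB = 539200.0000 Mb
rate = 539200.0000 / 5364.0000 = 100.5220 Mbps

100.5220 Mbps


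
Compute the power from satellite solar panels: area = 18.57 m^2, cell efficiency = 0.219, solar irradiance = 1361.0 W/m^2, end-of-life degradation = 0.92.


P = area * eta * S * degradation
P = 18.57 * 0.219 * 1361.0 * 0.92
P = 5092.1592 W

5092.1592 W


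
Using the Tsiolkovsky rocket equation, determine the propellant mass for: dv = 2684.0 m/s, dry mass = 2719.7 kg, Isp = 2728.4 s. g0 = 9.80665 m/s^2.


ve = Isp * g0 = 2728.4 * 9.80665 = 26756.463860 m/s
mass ratio = exp(dv/ve) = exp(2684.0/26756.463860) = 1.10551602
m_prop = m_dry * (mr - 1) = 2719.7 * (1.10551602 - 1)
m_prop = 286.9719 kg

286.9719 kg


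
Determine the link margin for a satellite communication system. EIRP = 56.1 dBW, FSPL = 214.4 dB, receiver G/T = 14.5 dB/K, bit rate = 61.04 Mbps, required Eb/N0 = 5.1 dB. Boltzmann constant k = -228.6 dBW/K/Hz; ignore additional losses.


C/N0 = EIRP - FSPL + G/T - k = 56.1 - 214.4 + 14.5 - (-228.6)
C/N0 = 84.8000 dB-Hz
R_b = 61.04 Mbps = 6.104e+07 bps -> 10*log10(R_b) = 77.8561 dB-Hz
Eb/N0 = C/N0 - 10*log10(R_b) = 84.8000 - 77.8561 = 6.9439 dB
Margin = Eb/N0 - Eb/N0_req = 6.9439 - 5.1 = 1.8439 dB (link closes)

1.8439 dB


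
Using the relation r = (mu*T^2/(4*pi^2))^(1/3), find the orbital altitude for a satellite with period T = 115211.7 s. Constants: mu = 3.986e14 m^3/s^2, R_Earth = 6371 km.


T = 115211.7 s
r = (mu*T^2/(4*pi^2))^(1/3) = (3.986e14 * 115211.7^2 / (4*pi^2))^(1/3)
r = 5.1174889e+07 m = 51174.8890 km
alt = r - R_E = 51174.8890 - 6371 = 44803.8890 km

44803.8890 km


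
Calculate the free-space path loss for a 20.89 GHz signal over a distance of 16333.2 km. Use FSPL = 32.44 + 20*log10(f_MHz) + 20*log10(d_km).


f = 20.89 GHz = 20890.0000 MHz
d = 16333.2 km
FSPL = 32.44 + 20*log10(20890.0000) + 20*log10(16333.2)
FSPL = 32.44 + 86.3988 + 84.2614
FSPL = 203.1002 dB

203.1002 dB


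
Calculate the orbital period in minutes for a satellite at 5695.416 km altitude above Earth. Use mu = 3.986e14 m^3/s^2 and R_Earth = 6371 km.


r = 12066.4160 km = 1.2066416e+07 m
T = 2*pi*sqrt(r^3/mu) = 2*pi*sqrt(1.7568508e+21 / 3.986e14)
T = 13191.0286 s = 219.8505 min

219.8505 minutes


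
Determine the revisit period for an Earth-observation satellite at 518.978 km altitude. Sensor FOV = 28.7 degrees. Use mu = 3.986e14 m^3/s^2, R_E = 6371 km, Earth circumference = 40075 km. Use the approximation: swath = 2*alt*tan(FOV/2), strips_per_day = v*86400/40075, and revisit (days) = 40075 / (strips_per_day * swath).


swath = 2*518.978*tan(0.2504547) = 265.5365 km
v = sqrt(mu/r) = 7606.0597 m/s = 7.6061 km/s
strips/day = v*86400/40075 = 7.6061*86400/40075 = 16.3983
coverage/day = strips * swath = 16.3983 * 265.5365 = 4354.3587 km
revisit = 40075 / 4354.3587 = 9.2034 days

9.2034 days


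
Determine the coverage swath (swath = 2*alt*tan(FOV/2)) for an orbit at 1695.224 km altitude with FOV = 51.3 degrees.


FOV = 51.3 deg = 0.8953539 rad
swath = 2 * alt * tan(FOV/2) = 2 * 1695.224 * tan(0.447677)
swath = 2 * 1695.224 * 0.4801932
swath = 1628.0699 km

1628.0699 km


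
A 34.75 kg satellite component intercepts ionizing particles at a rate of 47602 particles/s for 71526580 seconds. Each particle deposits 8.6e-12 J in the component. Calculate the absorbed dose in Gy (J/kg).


Total energy deposited = rate * time * E_per
  = 47602 * 71526580 * 8.6e-12 = 29.2814 J
Dose = E_total / mass = 29.2814 / 34.75
Dose = 0.8426288 Gy

0.8426 Gy


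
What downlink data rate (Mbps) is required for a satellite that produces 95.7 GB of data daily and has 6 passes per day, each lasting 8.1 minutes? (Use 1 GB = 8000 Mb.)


total contact time = 6 * 8.1 * 60 = 2916.0000 s
data = 95.7 GB = 765600.0000 Mb
rate = 765600.0000 / 2916.0000 = 262.5514 Mbps

262.5514 Mbps


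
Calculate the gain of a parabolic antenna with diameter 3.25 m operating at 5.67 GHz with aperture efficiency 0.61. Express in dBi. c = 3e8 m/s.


lambda = c/f = 3e8 / 5.67e+09 = 0.05291005 m
G = eta*(pi*D/lambda)^2 = 0.61*(pi*3.25/0.05291005)^2
G = 22715.3750 (linear)
G = 10*log10(22715.3750) = 43.5632 dBi

43.5632 dBi


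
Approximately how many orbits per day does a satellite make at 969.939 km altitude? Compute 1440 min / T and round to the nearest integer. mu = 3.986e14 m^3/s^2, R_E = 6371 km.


r = 7.340939e+06 m
T = 2*pi*sqrt(r^3/mu) = 6259.4856 s = 104.3248 min
revs/day = 1440 / 104.3248 = 13.8031
Rounded: 14 revolutions per day

14 revolutions per day


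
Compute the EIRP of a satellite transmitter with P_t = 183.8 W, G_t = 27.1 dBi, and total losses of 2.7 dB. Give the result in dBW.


Pt = 183.8 W = 22.6435 dBW
EIRP = Pt_dBW + Gt - losses = 22.6435 + 27.1 - 2.7 = 47.0435 dBW

47.0435 dBW


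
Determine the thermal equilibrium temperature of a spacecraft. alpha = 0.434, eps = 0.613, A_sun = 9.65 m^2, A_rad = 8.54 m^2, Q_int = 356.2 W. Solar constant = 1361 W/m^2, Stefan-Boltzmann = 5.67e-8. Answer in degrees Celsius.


Numerator = alpha*S*A_sun + Q_int = 0.434*1361*9.65 + 356.2 = 6056.2041 W
Denominator = eps*sigma*A_rad = 0.613*5.67e-8*8.54 = 2.9682563e-07 W/K^4
T^4 = 2.0403238e+10 K^4
T = 377.9417 K = 104.7917 C

104.7917 degrees Celsius


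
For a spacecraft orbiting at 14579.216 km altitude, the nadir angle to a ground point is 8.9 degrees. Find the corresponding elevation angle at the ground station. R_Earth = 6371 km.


r = R_E + alt = 20950.2160 km
Law of sines in the satellite / Earth-center / ground-point triangle:
  sin(nadir)/R_E = sin(90 + el)/r  =>  cos(el) = (r/R_E)*sin(nadir)
cos(el) = (20950.2160 / 6371.0000) * sin(8.9 deg) = 0.5087453
el = arccos(0.5087453) = 59.4197 deg
(Earth-central angle = 90 - nadir - el = 21.6803 deg)

59.4197 degrees
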